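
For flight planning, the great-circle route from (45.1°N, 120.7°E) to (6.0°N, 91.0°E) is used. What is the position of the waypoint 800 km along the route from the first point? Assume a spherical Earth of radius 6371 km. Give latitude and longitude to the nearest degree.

≈ (40°N, 114°E)

Convert each endpoint to a unit vector on the sphere (x = cos φ cos λ, y = cos φ sin λ, z = sin φ).
The central angle between the endpoints is δ = arccos(p₁·p₂) ≈ 0.818 rad (46.9°). The total great-circle distance is δ·R ≈ 0.818 × 6371 ≈ 5210 km, so the target fraction is f = 800/5210 ≈ 0.154.
Interpolate at f ≈ 0.154 with slerp weights a = sin((1−f)δ)/sin δ ≈ 0.875, b = sin(fδ)/sin δ ≈ 0.172.
p = a·p₁ + b·p₂ ≈ (-0.318, 0.702, 0.638); φ = arcsin(p_z) ≈ 39.61°, λ = atan2(p_y, p_x) ≈ 114.40°.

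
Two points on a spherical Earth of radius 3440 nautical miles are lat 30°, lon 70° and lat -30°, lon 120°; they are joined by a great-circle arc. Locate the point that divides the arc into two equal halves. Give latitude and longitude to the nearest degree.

The haversine formula gives a central angle δ ≈ 1.337 rad (76.6°) between the endpoints.
Interpolate at f = 1/2 with slerp weights a = sin((1−f)δ)/sin δ ≈ 0.637, b = sin(fδ)/sin δ ≈ 0.637.
p = a·p₁ + b·p₂ ≈ (-0.087, 0.996, 0.000); φ = arcsin(p_z) ≈ 0.00°, λ = atan2(p_y, p_x) ≈ 95.00°.

≈ lat 0°, lon 95°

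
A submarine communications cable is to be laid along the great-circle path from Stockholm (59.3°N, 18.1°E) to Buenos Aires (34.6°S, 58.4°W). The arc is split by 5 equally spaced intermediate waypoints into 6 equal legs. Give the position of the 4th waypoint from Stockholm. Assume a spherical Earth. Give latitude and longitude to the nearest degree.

Write both endpoints as unit vectors p₁, p₂ with components (cos φ cos λ, cos φ sin λ, sin φ).
The central angle between the endpoints is δ = arccos(p₁·p₂) ≈ 1.972 rad (113.0°).
Interpolate at f = 4/6 with slerp weights a = sin((1−f)δ)/sin δ ≈ 0.663, b = sin(fδ)/sin δ ≈ 1.051.
p = a·p₁ + b·p₂ ≈ (0.775, -0.631, -0.026); φ = arcsin(p_z) ≈ -1.49°, λ = atan2(p_y, p_x) ≈ -39.16°.

≈ (1°S, 39°W)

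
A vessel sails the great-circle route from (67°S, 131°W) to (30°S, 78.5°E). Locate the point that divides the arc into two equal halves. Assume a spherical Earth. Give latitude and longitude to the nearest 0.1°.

From cos δ = sin φ₁ sin φ₂ + cos φ₁ cos φ₂ cos Δλ, the central angle is δ ≈ 1.404 rad (80.5°).
Interpolate at f = 1/2 with slerp weights a = sin((1−f)δ)/sin δ ≈ 0.655, b = sin(fδ)/sin δ ≈ 0.655.
p = a·p₁ + b·p₂ ≈ (-0.055, 0.363, -0.930); φ = arcsin(p_z) ≈ -68.48°, λ = atan2(p_y, p_x) ≈ 98.59°.

≈ (68.5°S, 98.6°E)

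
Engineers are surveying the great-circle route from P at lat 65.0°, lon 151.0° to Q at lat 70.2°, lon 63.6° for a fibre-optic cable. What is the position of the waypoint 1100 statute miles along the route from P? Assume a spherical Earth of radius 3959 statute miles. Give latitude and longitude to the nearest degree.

≈ lat 73°, lon 111°

Write both endpoints as unit vectors p₁, p₂ with components (cos φ cos λ, cos φ sin λ, sin φ).
The central angle between the endpoints is δ = arccos(p₁·p₂) ≈ 0.537 rad (30.8°). The total great-circle distance is δ·R ≈ 0.537 × 3959 ≈ 2126 mi, so the target fraction is f = 1100/2126 ≈ 0.517.
Interpolate at f ≈ 0.517 with slerp weights a = sin((1−f)δ)/sin δ ≈ 0.501, b = sin(fδ)/sin δ ≈ 0.536.
p = a·p₁ + b·p₂ ≈ (-0.104, 0.265, 0.958); φ = arcsin(p_z) ≈ 73.43°, λ = atan2(p_y, p_x) ≈ 111.49°.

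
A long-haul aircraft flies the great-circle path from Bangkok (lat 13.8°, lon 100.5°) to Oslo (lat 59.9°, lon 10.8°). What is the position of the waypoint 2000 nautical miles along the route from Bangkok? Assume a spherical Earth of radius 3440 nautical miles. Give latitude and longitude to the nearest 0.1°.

≈ lat 41.1°, lon 78.6°

From cos δ = sin φ₁ sin φ₂ + cos φ₁ cos φ₂ cos Δλ, the central angle is δ ≈ 1.360 rad (77.9°). The total great-circle distance is δ·R ≈ 1.360 × 3440 ≈ 4680 nmi, so the target fraction is f = 2000/4680 ≈ 0.427.
Interpolate at f ≈ 0.427 with slerp weights a = sin((1−f)δ)/sin δ ≈ 0.718, b = sin(fδ)/sin δ ≈ 0.562.
p = a·p₁ + b·p₂ ≈ (0.150, 0.739, 0.657); φ = arcsin(p_z) ≈ 41.09°, λ = atan2(p_y, p_x) ≈ 78.56°.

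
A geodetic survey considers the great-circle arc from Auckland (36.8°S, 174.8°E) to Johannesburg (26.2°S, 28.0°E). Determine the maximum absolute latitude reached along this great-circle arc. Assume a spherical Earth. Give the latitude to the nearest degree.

≈ 65°S

The great circle lies in the plane with unit normal n̂ = (p₁ × p₂)/|p₁ × p₂|.
Here n̂_z ≈ -0.418; the vertex latitude is φ_max = arccos|n̂_z| ≈ 65.3°.
Check via Clairaut: cos φ_max = |cos φ₁| · sin C = cos(36.8°)·sin(148.5°) ≈ 0.418, again giving ≈ 65.3°.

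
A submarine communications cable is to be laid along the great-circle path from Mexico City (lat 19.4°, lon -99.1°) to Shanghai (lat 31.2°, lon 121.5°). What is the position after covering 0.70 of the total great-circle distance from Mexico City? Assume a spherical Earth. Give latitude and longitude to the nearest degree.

≈ lat 51°, lon 160°

From cos δ = sin φ₁ sin φ₂ + cos φ₁ cos φ₂ cos Δλ, the central angle is δ ≈ 2.027 rad (116.1°).
Interpolate at f = 0.70 with slerp weights a = sin((1−f)δ)/sin δ ≈ 0.636, b = sin(fδ)/sin δ ≈ 1.101.
p = a·p₁ + b·p₂ ≈ (-0.587, 0.210, 0.782); φ = arcsin(p_z) ≈ 51.42°, λ = atan2(p_y, p_x) ≈ 160.29°.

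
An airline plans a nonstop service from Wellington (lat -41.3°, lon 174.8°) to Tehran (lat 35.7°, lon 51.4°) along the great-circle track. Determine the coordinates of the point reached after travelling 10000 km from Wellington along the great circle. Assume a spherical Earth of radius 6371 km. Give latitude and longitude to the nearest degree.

≈ lat 9°, lon 93°

Convert each endpoint to a unit vector on the sphere (x = cos φ cos λ, y = cos φ sin λ, z = sin φ).
The central angle between the endpoints is δ = arccos(p₁·p₂) ≈ 2.376 rad (136.1°). The total great-circle distance is δ·R ≈ 2.376 × 6371 ≈ 15138 km, so the target fraction is f = 10000/15138 ≈ 0.661.
Interpolate at f ≈ 0.661 with slerp weights a = sin((1−f)δ)/sin δ ≈ 1.042, b = sin(fδ)/sin δ ≈ 1.443.
p = a·p₁ + b·p₂ ≈ (-0.048, 0.987, 0.155); φ = arcsin(p_z) ≈ 8.90°, λ = atan2(p_y, p_x) ≈ 92.80°.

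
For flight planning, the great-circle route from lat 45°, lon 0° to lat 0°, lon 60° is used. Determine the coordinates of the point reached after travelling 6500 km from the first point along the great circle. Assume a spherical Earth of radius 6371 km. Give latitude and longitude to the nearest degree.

Write both endpoints as unit vectors p₁, p₂ with components (cos φ cos λ, cos φ sin λ, sin φ).
The central angle between the endpoints is δ = arccos(p₁·p₂) ≈ 1.209 rad (69.3°). The total great-circle distance is δ·R ≈ 1.209 × 6371 ≈ 7705 km, so the target fraction is f = 6500/7705 ≈ 0.844.
Interpolate at f ≈ 0.844 with slerp weights a = sin((1−f)δ)/sin δ ≈ 0.201, b = sin(fδ)/sin δ ≈ 0.911.
p = a·p₁ + b·p₂ ≈ (0.598, 0.789, 0.142); φ = arcsin(p_z) ≈ 8.17°, λ = atan2(p_y, p_x) ≈ 52.86°.

≈ lat 8°, lon 53°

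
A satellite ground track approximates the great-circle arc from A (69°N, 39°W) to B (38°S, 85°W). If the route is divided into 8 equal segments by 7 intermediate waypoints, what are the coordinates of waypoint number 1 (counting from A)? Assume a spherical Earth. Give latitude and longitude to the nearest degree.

≈ (57°N, 55°W)

The haversine formula gives a central angle δ ≈ 1.959 rad (112.2°) between the endpoints.
Interpolate at f = 1/8 with slerp weights a = sin((1−f)δ)/sin δ ≈ 1.069, b = sin(fδ)/sin δ ≈ 0.262.
p = a·p₁ + b·p₂ ≈ (0.316, -0.447, 0.837); φ = arcsin(p_z) ≈ 56.83°, λ = atan2(p_y, p_x) ≈ -54.75°.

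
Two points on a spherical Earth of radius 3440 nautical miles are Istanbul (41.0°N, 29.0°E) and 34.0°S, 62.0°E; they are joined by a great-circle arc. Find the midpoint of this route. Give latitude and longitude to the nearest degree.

Convert each endpoint to a unit vector on the sphere (x = cos φ cos λ, y = cos φ sin λ, z = sin φ).
The central angle between the endpoints is δ = arccos(p₁·p₂) ≈ 1.412 rad (80.9°).
Interpolate at f = 1/2 with slerp weights a = sin((1−f)δ)/sin δ ≈ 0.657, b = sin(fδ)/sin δ ≈ 0.657.
p = a·p₁ + b·p₂ ≈ (0.690, 0.721, 0.064); φ = arcsin(p_z) ≈ 3.65°, λ = atan2(p_y, p_x) ≈ 46.30°.

≈ 4°N, 46°E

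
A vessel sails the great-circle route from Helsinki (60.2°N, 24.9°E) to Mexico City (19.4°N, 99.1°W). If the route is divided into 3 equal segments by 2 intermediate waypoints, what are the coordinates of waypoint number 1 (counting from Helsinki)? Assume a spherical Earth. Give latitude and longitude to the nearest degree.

≈ (65°N, 42°W)

Convert each endpoint to a unit vector on the sphere (x = cos φ cos λ, y = cos φ sin λ, z = sin φ).
The central angle between the endpoints is δ = arccos(p₁·p₂) ≈ 1.545 rad (88.5°).
Interpolate at f = 1/3 with slerp weights a = sin((1−f)δ)/sin δ ≈ 0.857, b = sin(fδ)/sin δ ≈ 0.493.
p = a·p₁ + b·p₂ ≈ (0.313, -0.279, 0.908); φ = arcsin(p_z) ≈ 65.19°, λ = atan2(p_y, p_x) ≈ -41.75°.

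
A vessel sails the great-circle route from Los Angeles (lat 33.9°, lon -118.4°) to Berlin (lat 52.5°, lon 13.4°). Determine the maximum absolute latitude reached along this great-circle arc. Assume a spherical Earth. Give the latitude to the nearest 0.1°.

The great circle lies in the plane with unit normal n̂ = (p₁ × p₂)/|p₁ × p₂|.
Here n̂_z ≈ +0.379; the vertex latitude is φ_max = arccos|n̂_z| ≈ 67.7°.
Check via Clairaut: cos φ_max = |cos φ₁| · sin C = cos(33.9°)·sin(27.2°) ≈ 0.379, again giving ≈ 67.7°.

≈ 67.7°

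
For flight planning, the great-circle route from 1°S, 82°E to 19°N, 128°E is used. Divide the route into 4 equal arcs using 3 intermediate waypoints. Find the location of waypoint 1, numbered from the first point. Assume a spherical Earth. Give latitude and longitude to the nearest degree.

≈ 4°N, 93°E

Write both endpoints as unit vectors p₁, p₂ with components (cos φ cos λ, cos φ sin λ, sin φ).
The central angle between the endpoints is δ = arccos(p₁·p₂) ≈ 0.862 rad (49.4°).
Interpolate at f = 1/4 with slerp weights a = sin((1−f)δ)/sin δ ≈ 0.794, b = sin(fδ)/sin δ ≈ 0.282.
p = a·p₁ + b·p₂ ≈ (-0.054, 0.996, 0.078); φ = arcsin(p_z) ≈ 4.47°, λ = atan2(p_y, p_x) ≈ 93.08°.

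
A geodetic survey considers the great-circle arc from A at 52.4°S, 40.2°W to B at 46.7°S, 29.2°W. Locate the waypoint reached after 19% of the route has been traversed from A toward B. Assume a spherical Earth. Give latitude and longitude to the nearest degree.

From cos δ = sin φ₁ sin φ₂ + cos φ₁ cos φ₂ cos Δλ, the central angle is δ ≈ 0.159 rad (9.1°).
Interpolate at f = 0.19 with slerp weights a = sin((1−f)δ)/sin δ ≈ 0.811, b = sin(fδ)/sin δ ≈ 0.191.
p = a·p₁ + b·p₂ ≈ (0.492, -0.383, -0.782); φ = arcsin(p_z) ≈ -51.40°, λ = atan2(p_y, p_x) ≈ -37.91°.

≈ 51°S, 38°W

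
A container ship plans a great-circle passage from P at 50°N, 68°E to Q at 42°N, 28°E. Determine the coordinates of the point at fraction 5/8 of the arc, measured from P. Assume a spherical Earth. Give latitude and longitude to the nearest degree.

≈ 47°N, 42°E

Convert each endpoint to a unit vector on the sphere (x = cos φ cos λ, y = cos φ sin λ, z = sin φ).
The central angle between the endpoints is δ = arccos(p₁·p₂) ≈ 0.498 rad (28.5°).
Interpolate at f = 5/8 with slerp weights a = sin((1−f)δ)/sin δ ≈ 0.389, b = sin(fδ)/sin δ ≈ 0.641.
p = a·p₁ + b·p₂ ≈ (0.514, 0.455, 0.727); φ = arcsin(p_z) ≈ 46.62°, λ = atan2(p_y, p_x) ≈ 41.52°.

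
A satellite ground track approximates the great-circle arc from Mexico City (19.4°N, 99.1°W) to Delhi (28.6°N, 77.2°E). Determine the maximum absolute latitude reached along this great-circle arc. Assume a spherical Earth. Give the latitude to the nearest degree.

The great circle lies in the plane with unit normal n̂ = (p₁ × p₂)/|p₁ × p₂|.
Here n̂_z ≈ +0.072; the vertex latitude is φ_max = arccos|n̂_z| ≈ 85.9°.
Check via Clairaut: cos φ_max = |cos φ₁| · sin C = cos(19.4°)·sin(4.4°) ≈ 0.072, again giving ≈ 85.9°.

≈ 86°N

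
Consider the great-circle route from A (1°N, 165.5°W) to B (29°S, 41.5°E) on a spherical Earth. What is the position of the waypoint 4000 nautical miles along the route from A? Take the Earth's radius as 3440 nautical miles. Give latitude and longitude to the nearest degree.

Convert each endpoint to a unit vector on the sphere (x = cos φ cos λ, y = cos φ sin λ, z = sin φ).
The central angle between the endpoints is δ = arccos(p₁·p₂) ≈ 2.478 rad (142.0°). The total great-circle distance is δ·R ≈ 2.478 × 3440 ≈ 8523 nmi, so the target fraction is f = 4000/8523 ≈ 0.469.
Interpolate at f ≈ 0.469 with slerp weights a = sin((1−f)δ)/sin δ ≈ 1.570, b = sin(fδ)/sin δ ≈ 1.490.
p = a·p₁ + b·p₂ ≈ (-0.544, 0.470, -0.695); φ = arcsin(p_z) ≈ -44.02°, λ = atan2(p_y, p_x) ≈ 139.16°.

≈ (44°S, 139°E)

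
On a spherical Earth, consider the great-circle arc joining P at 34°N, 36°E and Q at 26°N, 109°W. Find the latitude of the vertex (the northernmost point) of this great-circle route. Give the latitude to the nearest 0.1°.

≈ 62.7°N

The great circle lies in the plane with unit normal n̂ = (p₁ × p₂)/|p₁ × p₂|.
Here n̂_z ≈ -0.459; the vertex latitude is φ_max = arccos|n̂_z| ≈ 62.7°.
Check via Clairaut: cos φ_max = |cos φ₁| · sin C = cos(34.0°)·sin(33.6°) ≈ 0.459, again giving ≈ 62.7°.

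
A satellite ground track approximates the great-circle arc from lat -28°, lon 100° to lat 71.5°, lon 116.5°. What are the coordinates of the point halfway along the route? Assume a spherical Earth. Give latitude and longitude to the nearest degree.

≈ lat 22°, lon 104°

Write both endpoints as unit vectors p₁, p₂ with components (cos φ cos λ, cos φ sin λ, sin φ).
The central angle between the endpoints is δ = arccos(p₁·p₂) ≈ 1.748 rad (100.2°).
Interpolate at f = 1/2 with slerp weights a = sin((1−f)δ)/sin δ ≈ 0.779, b = sin(fδ)/sin δ ≈ 0.779.
p = a·p₁ + b·p₂ ≈ (-0.230, 0.899, 0.373); φ = arcsin(p_z) ≈ 21.91°, λ = atan2(p_y, p_x) ≈ 104.34°.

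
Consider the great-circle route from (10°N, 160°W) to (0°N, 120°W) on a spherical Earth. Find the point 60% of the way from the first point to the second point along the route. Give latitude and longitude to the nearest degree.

Write both endpoints as unit vectors p₁, p₂ with components (cos φ cos λ, cos φ sin λ, sin φ).
The central angle between the endpoints is δ = arccos(p₁·p₂) ≈ 0.716 rad (41.0°).
Interpolate at f = 0.60 with slerp weights a = sin((1−f)δ)/sin δ ≈ 0.430, b = sin(fδ)/sin δ ≈ 0.635.
p = a·p₁ + b·p₂ ≈ (-0.716, -0.695, 0.075); φ = arcsin(p_z) ≈ 4.29°, λ = atan2(p_y, p_x) ≈ -135.86°.

≈ (4°N, 136°W)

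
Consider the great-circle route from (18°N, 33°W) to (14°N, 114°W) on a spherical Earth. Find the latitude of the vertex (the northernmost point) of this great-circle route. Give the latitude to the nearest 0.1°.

≈ 20.9°N

The great circle lies in the plane with unit normal n̂ = (p₁ × p₂)/|p₁ × p₂|.
Here n̂_z ≈ -0.934; the vertex latitude is φ_max = arccos|n̂_z| ≈ 20.9°.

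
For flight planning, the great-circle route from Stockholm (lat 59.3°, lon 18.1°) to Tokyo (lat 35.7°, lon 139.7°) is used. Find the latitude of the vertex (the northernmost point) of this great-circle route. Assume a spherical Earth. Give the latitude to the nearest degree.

The great circle lies in the plane with unit normal n̂ = (p₁ × p₂)/|p₁ × p₂|.
Here n̂_z ≈ +0.368; the vertex latitude is φ_max = arccos|n̂_z| ≈ 68.4°.
Check via Clairaut: cos φ_max = |cos φ₁| · sin C = cos(59.3°)·sin(46.2°) ≈ 0.368, again giving ≈ 68.4°.

≈ 68°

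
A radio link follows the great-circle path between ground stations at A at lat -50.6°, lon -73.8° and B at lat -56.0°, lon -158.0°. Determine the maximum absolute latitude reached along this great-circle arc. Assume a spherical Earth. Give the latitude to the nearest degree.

The great circle lies in the plane with unit normal n̂ = (p₁ × p₂)/|p₁ × p₂|.
Here n̂_z ≈ -0.479; the vertex latitude is φ_max = arccos|n̂_z| ≈ 61.3°.

≈ -61°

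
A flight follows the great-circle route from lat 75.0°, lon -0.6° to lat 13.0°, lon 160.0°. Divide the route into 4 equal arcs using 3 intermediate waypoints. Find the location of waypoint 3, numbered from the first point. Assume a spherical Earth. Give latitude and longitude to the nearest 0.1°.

≈ lat 35.7°, lon 157.6°

From cos δ = sin φ₁ sin φ₂ + cos φ₁ cos φ₂ cos Δλ, the central angle is δ ≈ 1.591 rad (91.2°).
Interpolate at f = 3/4 with slerp weights a = sin((1−f)δ)/sin δ ≈ 0.388, b = sin(fδ)/sin δ ≈ 0.930.
p = a·p₁ + b·p₂ ≈ (-0.751, 0.309, 0.583); φ = arcsin(p_z) ≈ 35.70°, λ = atan2(p_y, p_x) ≈ 157.65°.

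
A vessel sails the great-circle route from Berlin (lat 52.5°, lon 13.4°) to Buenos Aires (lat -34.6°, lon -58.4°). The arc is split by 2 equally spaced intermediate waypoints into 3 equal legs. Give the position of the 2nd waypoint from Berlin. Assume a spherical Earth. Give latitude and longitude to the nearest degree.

Write both endpoints as unit vectors p₁, p₂ with components (cos φ cos λ, cos φ sin λ, sin φ).
The central angle between the endpoints is δ = arccos(p₁·p₂) ≈ 1.869 rad (107.1°).
Interpolate at f = 2/3 with slerp weights a = sin((1−f)δ)/sin δ ≈ 0.611, b = sin(fδ)/sin δ ≈ 0.992.
p = a·p₁ + b·p₂ ≈ (0.789, -0.609, -0.079); φ = arcsin(p_z) ≈ -4.51°, λ = atan2(p_y, p_x) ≈ -37.66°.

≈ lat -5°, lon -38°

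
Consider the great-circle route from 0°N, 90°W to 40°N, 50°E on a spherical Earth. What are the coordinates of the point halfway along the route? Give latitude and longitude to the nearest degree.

≈ 45°N, 40°W

The haversine formula gives a central angle δ ≈ 2.198 rad (125.9°) between the endpoints.
Interpolate at f = 1/2 with slerp weights a = sin((1−f)δ)/sin δ ≈ 1.100, b = sin(fδ)/sin δ ≈ 1.100.
p = a·p₁ + b·p₂ ≈ (0.542, -0.455, 0.707); φ = arcsin(p_z) ≈ 45.00°, λ = atan2(p_y, p_x) ≈ -40.00°.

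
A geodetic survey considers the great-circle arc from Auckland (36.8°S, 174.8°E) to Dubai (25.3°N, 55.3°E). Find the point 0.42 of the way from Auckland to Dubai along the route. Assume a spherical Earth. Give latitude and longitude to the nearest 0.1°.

≈ 17.1°S, 117.8°E

Convert each endpoint to a unit vector on the sphere (x = cos φ cos λ, y = cos φ sin λ, z = sin φ).
The central angle between the endpoints is δ = arccos(p₁·p₂) ≈ 2.230 rad (127.8°).
Interpolate at f = 0.42 with slerp weights a = sin((1−f)δ)/sin δ ≈ 1.217, b = sin(fδ)/sin δ ≈ 1.019.
p = a·p₁ + b·p₂ ≈ (-0.446, 0.846, -0.293); φ = arcsin(p_z) ≈ -17.06°, λ = atan2(p_y, p_x) ≈ 117.79°.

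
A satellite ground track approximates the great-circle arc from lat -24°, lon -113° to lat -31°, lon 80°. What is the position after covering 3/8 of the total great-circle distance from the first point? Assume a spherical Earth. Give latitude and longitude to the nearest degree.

Write both endpoints as unit vectors p₁, p₂ with components (cos φ cos λ, cos φ sin λ, sin φ).
The central angle between the endpoints is δ = arccos(p₁·p₂) ≈ 2.157 rad (123.6°).
Interpolate at f = 3/8 with slerp weights a = sin((1−f)δ)/sin δ ≈ 1.171, b = sin(fδ)/sin δ ≈ 0.869.
p = a·p₁ + b·p₂ ≈ (-0.289, -0.251, -0.924); φ = arcsin(p_z) ≈ -67.49°, λ = atan2(p_y, p_x) ≈ -138.95°.

≈ lat -67°, lon -139°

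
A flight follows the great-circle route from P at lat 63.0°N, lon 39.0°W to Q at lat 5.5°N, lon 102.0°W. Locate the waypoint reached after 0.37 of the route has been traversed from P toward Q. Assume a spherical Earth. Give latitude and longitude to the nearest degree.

From cos δ = sin φ₁ sin φ₂ + cos φ₁ cos φ₂ cos Δλ, the central angle is δ ≈ 1.276 rad (73.1°).
Interpolate at f = 0.37 with slerp weights a = sin((1−f)δ)/sin δ ≈ 0.753, b = sin(fδ)/sin δ ≈ 0.475.
p = a·p₁ + b·p₂ ≈ (0.167, -0.678, 0.716); φ = arcsin(p_z) ≈ 45.73°, λ = atan2(p_y, p_x) ≈ -76.15°.

≈ lat 46°N, lon 76°W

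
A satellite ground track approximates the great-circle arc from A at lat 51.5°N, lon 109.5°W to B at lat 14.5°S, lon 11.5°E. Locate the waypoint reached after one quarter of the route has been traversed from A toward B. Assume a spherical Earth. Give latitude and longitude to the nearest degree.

≈ lat 50°N, lon 61°W

Convert each endpoint to a unit vector on the sphere (x = cos φ cos λ, y = cos φ sin λ, z = sin φ).
The central angle between the endpoints is δ = arccos(p₁·p₂) ≈ 2.102 rad (120.4°).
Interpolate at f = 1/4 with slerp weights a = sin((1−f)δ)/sin δ ≈ 1.160, b = sin(fδ)/sin δ ≈ 0.582.
p = a·p₁ + b·p₂ ≈ (0.311, -0.568, 0.762); φ = arcsin(p_z) ≈ 49.63°, λ = atan2(p_y, p_x) ≈ -61.32°.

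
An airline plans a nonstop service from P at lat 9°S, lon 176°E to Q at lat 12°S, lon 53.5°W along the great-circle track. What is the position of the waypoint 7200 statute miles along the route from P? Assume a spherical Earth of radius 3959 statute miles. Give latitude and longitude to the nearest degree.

The haversine formula gives a central angle δ ≈ 2.208 rad (126.5°) between the endpoints. The total great-circle distance is δ·R ≈ 2.208 × 3959 ≈ 8741 mi, so the target fraction is f = 7200/8741 ≈ 0.824.
Interpolate at f ≈ 0.824 with slerp weights a = sin((1−f)δ)/sin δ ≈ 0.472, b = sin(fδ)/sin δ ≈ 1.206.
p = a·p₁ + b·p₂ ≈ (0.236, -0.916, -0.325); φ = arcsin(p_z) ≈ -18.94°, λ = atan2(p_y, p_x) ≈ -75.52°.

≈ lat 19°S, lon 76°W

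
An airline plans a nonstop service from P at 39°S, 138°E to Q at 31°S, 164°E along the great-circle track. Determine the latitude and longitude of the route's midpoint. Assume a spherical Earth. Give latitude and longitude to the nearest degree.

≈ 36°S, 152°E

The haversine formula gives a central angle δ ≈ 0.395 rad (22.7°) between the endpoints.
Interpolate at f = 1/2 with slerp weights a = sin((1−f)δ)/sin δ ≈ 0.510, b = sin(fδ)/sin δ ≈ 0.510.
p = a·p₁ + b·p₂ ≈ (-0.715, 0.386, -0.584); φ = arcsin(p_z) ≈ -35.70°, λ = atan2(p_y, p_x) ≈ 151.65°.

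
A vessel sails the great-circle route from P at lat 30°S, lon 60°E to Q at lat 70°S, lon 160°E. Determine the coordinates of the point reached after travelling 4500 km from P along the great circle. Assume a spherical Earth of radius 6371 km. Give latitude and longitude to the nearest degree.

The haversine formula gives a central angle δ ≈ 1.139 rad (65.3°) between the endpoints. The total great-circle distance is δ·R ≈ 1.139 × 6371 ≈ 7257 km, so the target fraction is f = 4500/7257 ≈ 0.620.
Interpolate at f ≈ 0.620 with slerp weights a = sin((1−f)δ)/sin δ ≈ 0.462, b = sin(fδ)/sin δ ≈ 0.715.
p = a·p₁ + b·p₂ ≈ (-0.030, 0.430, -0.902); φ = arcsin(p_z) ≈ -64.47°, λ = atan2(p_y, p_x) ≈ 93.96°.

≈ lat 64°S, lon 94°E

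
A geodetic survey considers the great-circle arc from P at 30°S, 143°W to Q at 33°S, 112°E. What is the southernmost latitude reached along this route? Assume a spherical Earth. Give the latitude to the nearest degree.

The great circle lies in the plane with unit normal n̂ = (p₁ × p₂)/|p₁ × p₂|.
Here n̂_z ≈ -0.704; the vertex latitude is φ_max = arccos|n̂_z| ≈ 45.2°.

≈ 45°S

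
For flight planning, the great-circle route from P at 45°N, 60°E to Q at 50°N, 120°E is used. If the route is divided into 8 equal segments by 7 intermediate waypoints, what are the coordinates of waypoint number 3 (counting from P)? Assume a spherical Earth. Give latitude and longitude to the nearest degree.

≈ 51°N, 81°E

The haversine formula gives a central angle δ ≈ 0.694 rad (39.7°) between the endpoints.
Interpolate at f = 3/8 with slerp weights a = sin((1−f)δ)/sin δ ≈ 0.657, b = sin(fδ)/sin δ ≈ 0.402.
p = a·p₁ + b·p₂ ≈ (0.103, 0.626, 0.773); φ = arcsin(p_z) ≈ 50.60°, λ = atan2(p_y, p_x) ≈ 80.66°.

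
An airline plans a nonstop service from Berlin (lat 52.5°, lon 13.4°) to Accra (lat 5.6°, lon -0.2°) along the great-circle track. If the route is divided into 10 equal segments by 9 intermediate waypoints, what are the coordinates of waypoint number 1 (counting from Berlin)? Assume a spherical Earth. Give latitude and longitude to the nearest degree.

≈ lat 48°, lon 11°

From cos δ = sin φ₁ sin φ₂ + cos φ₁ cos φ₂ cos Δλ, the central angle is δ ≈ 0.842 rad (48.2°).
Interpolate at f = 1/10 with slerp weights a = sin((1−f)δ)/sin δ ≈ 0.921, b = sin(fδ)/sin δ ≈ 0.113.
p = a·p₁ + b·p₂ ≈ (0.658, 0.130, 0.742); φ = arcsin(p_z) ≈ 47.90°, λ = atan2(p_y, p_x) ≈ 11.15°.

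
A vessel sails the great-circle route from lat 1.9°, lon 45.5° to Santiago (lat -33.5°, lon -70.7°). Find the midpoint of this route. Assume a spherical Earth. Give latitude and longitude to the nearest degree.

≈ lat -28°, lon -4°

From cos δ = sin φ₁ sin φ₂ + cos φ₁ cos φ₂ cos Δλ, the central angle is δ ≈ 1.967 rad (112.7°).
Interpolate at f = 1/2 with slerp weights a = sin((1−f)δ)/sin δ ≈ 0.903, b = sin(fδ)/sin δ ≈ 0.903.
p = a·p₁ + b·p₂ ≈ (0.881, -0.067, -0.468); φ = arcsin(p_z) ≈ -27.92°, λ = atan2(p_y, p_x) ≈ -4.34°.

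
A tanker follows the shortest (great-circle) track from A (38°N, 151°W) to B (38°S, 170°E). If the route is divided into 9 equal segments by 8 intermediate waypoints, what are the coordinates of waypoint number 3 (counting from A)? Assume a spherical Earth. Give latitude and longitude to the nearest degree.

Write both endpoints as unit vectors p₁, p₂ with components (cos φ cos λ, cos φ sin λ, sin φ).
The central angle between the endpoints is δ = arccos(p₁·p₂) ≈ 1.467 rad (84.1°).
Interpolate at f = 3/9 with slerp weights a = sin((1−f)δ)/sin δ ≈ 0.834, b = sin(fδ)/sin δ ≈ 0.472.
p = a·p₁ + b·p₂ ≈ (-0.941, -0.254, 0.223); φ = arcsin(p_z) ≈ 12.86°, λ = atan2(p_y, p_x) ≈ -164.90°.

≈ (13°N, 165°W)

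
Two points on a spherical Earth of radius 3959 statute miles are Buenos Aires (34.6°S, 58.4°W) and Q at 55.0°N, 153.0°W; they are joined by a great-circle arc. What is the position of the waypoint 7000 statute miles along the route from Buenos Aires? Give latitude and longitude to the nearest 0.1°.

From cos δ = sin φ₁ sin φ₂ + cos φ₁ cos φ₂ cos Δλ, the central angle is δ ≈ 2.098 rad (120.2°). The total great-circle distance is δ·R ≈ 2.098 × 3959 ≈ 8306 mi, so the target fraction is f = 7000/8306 ≈ 0.843.
Interpolate at f ≈ 0.843 with slerp weights a = sin((1−f)δ)/sin δ ≈ 0.375, b = sin(fδ)/sin δ ≈ 1.135.
p = a·p₁ + b·p₂ ≈ (-0.418, -0.558, 0.717); φ = arcsin(p_z) ≈ 45.78°, λ = atan2(p_y, p_x) ≈ -126.85°.

≈ 45.8°N, 126.8°W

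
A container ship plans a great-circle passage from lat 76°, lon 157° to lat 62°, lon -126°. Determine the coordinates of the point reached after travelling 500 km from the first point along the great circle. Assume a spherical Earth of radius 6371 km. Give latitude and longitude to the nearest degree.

≈ lat 76°, lon 176°

The haversine formula gives a central angle δ ≈ 0.490 rad (28.1°) between the endpoints. The total great-circle distance is δ·R ≈ 0.490 × 6371 ≈ 3123 km, so the target fraction is f = 500/3123 ≈ 0.160.
Interpolate at f ≈ 0.160 with slerp weights a = sin((1−f)δ)/sin δ ≈ 0.850, b = sin(fδ)/sin δ ≈ 0.167.
p = a·p₁ + b·p₂ ≈ (-0.235, 0.017, 0.972); φ = arcsin(p_z) ≈ 76.36°, λ = atan2(p_y, p_x) ≈ 175.84°.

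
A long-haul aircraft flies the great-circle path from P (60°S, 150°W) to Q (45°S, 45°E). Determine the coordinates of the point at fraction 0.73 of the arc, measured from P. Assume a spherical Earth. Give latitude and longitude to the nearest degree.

≈ (65°S, 51°E)

Convert each endpoint to a unit vector on the sphere (x = cos φ cos λ, y = cos φ sin λ, z = sin φ).
The central angle between the endpoints is δ = arccos(p₁·p₂) ≈ 1.297 rad (74.3°).
Interpolate at f = 0.73 with slerp weights a = sin((1−f)δ)/sin δ ≈ 0.356, b = sin(fδ)/sin δ ≈ 0.843.
p = a·p₁ + b·p₂ ≈ (0.267, 0.332, -0.905); φ = arcsin(p_z) ≈ -64.76°, λ = atan2(p_y, p_x) ≈ 51.21°.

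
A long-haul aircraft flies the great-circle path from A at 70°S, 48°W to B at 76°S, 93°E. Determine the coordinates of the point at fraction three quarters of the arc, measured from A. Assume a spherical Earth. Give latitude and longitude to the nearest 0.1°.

≈ 82.6°S, 67.0°E

Write both endpoints as unit vectors p₁, p₂ with components (cos φ cos λ, cos φ sin λ, sin φ).
The central angle between the endpoints is δ = arccos(p₁·p₂) ≈ 0.560 rad (32.1°).
Interpolate at f = 3/4 with slerp weights a = sin((1−f)δ)/sin δ ≈ 0.263, b = sin(fδ)/sin δ ≈ 0.768.
p = a·p₁ + b·p₂ ≈ (0.050, 0.119, -0.992); φ = arcsin(p_z) ≈ -82.59°, λ = atan2(p_y, p_x) ≈ 66.99°.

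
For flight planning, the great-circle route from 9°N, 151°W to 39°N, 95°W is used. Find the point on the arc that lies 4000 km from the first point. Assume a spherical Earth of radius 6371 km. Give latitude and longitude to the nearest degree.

Write both endpoints as unit vectors p₁, p₂ with components (cos φ cos λ, cos φ sin λ, sin φ).
The central angle between the endpoints is δ = arccos(p₁·p₂) ≈ 1.015 rad (58.2°). The total great-circle distance is δ·R ≈ 1.015 × 6371 ≈ 6466 km, so the target fraction is f = 4000/6466 ≈ 0.619.
Interpolate at f ≈ 0.619 with slerp weights a = sin((1−f)δ)/sin δ ≈ 0.444, b = sin(fδ)/sin δ ≈ 0.692.
p = a·p₁ + b·p₂ ≈ (-0.431, -0.748, 0.505); φ = arcsin(p_z) ≈ 30.31°, λ = atan2(p_y, p_x) ≈ -119.93°.

≈ 30°N, 120°W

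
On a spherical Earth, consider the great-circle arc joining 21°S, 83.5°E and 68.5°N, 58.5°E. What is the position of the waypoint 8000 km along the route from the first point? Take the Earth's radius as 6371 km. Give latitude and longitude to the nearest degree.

Write both endpoints as unit vectors p₁, p₂ with components (cos φ cos λ, cos φ sin λ, sin φ).
The central angle between the endpoints is δ = arccos(p₁·p₂) ≈ 1.594 rad (91.3°). The total great-circle distance is δ·R ≈ 1.594 × 6371 ≈ 10156 km, so the target fraction is f = 8000/10156 ≈ 0.788.
Interpolate at f ≈ 0.788 with slerp weights a = sin((1−f)δ)/sin δ ≈ 0.332, b = sin(fδ)/sin δ ≈ 0.951.
p = a·p₁ + b·p₂ ≈ (0.217, 0.605, 0.766); φ = arcsin(p_z) ≈ 49.98°, λ = atan2(p_y, p_x) ≈ 70.26°.

≈ 50°N, 70°E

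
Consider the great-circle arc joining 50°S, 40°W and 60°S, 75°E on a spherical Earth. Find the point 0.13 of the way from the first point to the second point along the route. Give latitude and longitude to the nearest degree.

The haversine formula gives a central angle δ ≈ 1.015 rad (58.2°) between the endpoints.
Interpolate at f = 0.13 with slerp weights a = sin((1−f)δ)/sin δ ≈ 0.910, b = sin(fδ)/sin δ ≈ 0.155.
p = a·p₁ + b·p₂ ≈ (0.468, -0.301, -0.831); φ = arcsin(p_z) ≈ -56.19°, λ = atan2(p_y, p_x) ≈ -32.75°.

≈ 56°S, 33°W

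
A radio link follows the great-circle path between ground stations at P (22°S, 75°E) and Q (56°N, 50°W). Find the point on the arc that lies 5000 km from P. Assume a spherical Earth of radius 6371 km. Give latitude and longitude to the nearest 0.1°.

≈ (15.7°N, 49.9°E)

The haversine formula gives a central angle δ ≈ 2.224 rad (127.4°) between the endpoints. The total great-circle distance is δ·R ≈ 2.224 × 6371 ≈ 14171 km, so the target fraction is f = 5000/14171 ≈ 0.353.
Interpolate at f ≈ 0.353 with slerp weights a = sin((1−f)δ)/sin δ ≈ 1.249, b = sin(fδ)/sin δ ≈ 0.890.
p = a·p₁ + b·p₂ ≈ (0.620, 0.737, 0.270); φ = arcsin(p_z) ≈ 15.67°, λ = atan2(p_y, p_x) ≈ 49.95°.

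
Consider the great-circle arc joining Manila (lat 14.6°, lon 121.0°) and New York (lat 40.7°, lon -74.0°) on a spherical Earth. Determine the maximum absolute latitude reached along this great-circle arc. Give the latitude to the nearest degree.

≈ 77°

The great circle lies in the plane with unit normal n̂ = (p₁ × p₂)/|p₁ × p₂|.
Here n̂_z ≈ +0.226; the vertex latitude is φ_max = arccos|n̂_z| ≈ 76.9°.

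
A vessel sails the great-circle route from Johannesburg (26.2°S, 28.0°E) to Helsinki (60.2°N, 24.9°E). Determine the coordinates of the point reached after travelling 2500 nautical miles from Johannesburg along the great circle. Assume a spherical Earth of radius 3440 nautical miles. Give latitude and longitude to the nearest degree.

The haversine formula gives a central angle δ ≈ 1.509 rad (86.4°) between the endpoints. The total great-circle distance is δ·R ≈ 1.509 × 3440 ≈ 5190 nmi, so the target fraction is f = 2500/5190 ≈ 0.482.
Interpolate at f ≈ 0.482 with slerp weights a = sin((1−f)δ)/sin δ ≈ 0.706, b = sin(fδ)/sin δ ≈ 0.666.
p = a·p₁ + b·p₂ ≈ (0.859, 0.437, 0.266); φ = arcsin(p_z) ≈ 15.43°, λ = atan2(p_y, p_x) ≈ 26.94°.

≈ 15°N, 27°E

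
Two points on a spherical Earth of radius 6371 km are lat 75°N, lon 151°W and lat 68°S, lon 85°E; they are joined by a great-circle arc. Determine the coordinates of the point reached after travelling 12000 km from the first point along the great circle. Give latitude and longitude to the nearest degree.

Convert each endpoint to a unit vector on the sphere (x = cos φ cos λ, y = cos φ sin λ, z = sin φ).
The central angle between the endpoints is δ = arccos(p₁·p₂) ≈ 2.823 rad (161.8°). The total great-circle distance is δ·R ≈ 2.823 × 6371 ≈ 17988 km, so the target fraction is f = 12000/17988 ≈ 0.667.
Interpolate at f ≈ 0.667 with slerp weights a = sin((1−f)δ)/sin δ ≈ 2.581, b = sin(fδ)/sin δ ≈ 3.042.
p = a·p₁ + b·p₂ ≈ (-0.485, 0.811, -0.327); φ = arcsin(p_z) ≈ -19.08°, λ = atan2(p_y, p_x) ≈ 120.88°.

≈ lat 19°S, lon 121°E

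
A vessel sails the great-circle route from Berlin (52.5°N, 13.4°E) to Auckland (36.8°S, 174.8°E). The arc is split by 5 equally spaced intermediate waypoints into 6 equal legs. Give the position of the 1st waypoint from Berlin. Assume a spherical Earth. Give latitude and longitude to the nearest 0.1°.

≈ 63.5°N, 60.7°E

Convert each endpoint to a unit vector on the sphere (x = cos φ cos λ, y = cos φ sin λ, z = sin φ).
The central angle between the endpoints is δ = arccos(p₁·p₂) ≈ 2.785 rad (159.6°).
Interpolate at f = 1/6 with slerp weights a = sin((1−f)δ)/sin δ ≈ 2.098, b = sin(fδ)/sin δ ≈ 1.284.
p = a·p₁ + b·p₂ ≈ (0.218, 0.389, 0.895); φ = arcsin(p_z) ≈ 63.50°, λ = atan2(p_y, p_x) ≈ 60.71°.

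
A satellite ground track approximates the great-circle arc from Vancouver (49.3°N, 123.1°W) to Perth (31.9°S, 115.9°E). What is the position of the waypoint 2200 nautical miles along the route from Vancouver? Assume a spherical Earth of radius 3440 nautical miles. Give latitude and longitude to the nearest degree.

≈ (37°N, 171°W)

Convert each endpoint to a unit vector on the sphere (x = cos φ cos λ, y = cos φ sin λ, z = sin φ).
The central angle between the endpoints is δ = arccos(p₁·p₂) ≈ 2.326 rad (133.3°). The total great-circle distance is δ·R ≈ 2.326 × 3440 ≈ 8003 nmi, so the target fraction is f = 2200/8003 ≈ 0.275.
Interpolate at f ≈ 0.275 with slerp weights a = sin((1−f)δ)/sin δ ≈ 1.365, b = sin(fδ)/sin δ ≈ 0.820.
p = a·p₁ + b·p₂ ≈ (-0.790, -0.119, 0.601); φ = arcsin(p_z) ≈ 36.96°, λ = atan2(p_y, p_x) ≈ -171.42°.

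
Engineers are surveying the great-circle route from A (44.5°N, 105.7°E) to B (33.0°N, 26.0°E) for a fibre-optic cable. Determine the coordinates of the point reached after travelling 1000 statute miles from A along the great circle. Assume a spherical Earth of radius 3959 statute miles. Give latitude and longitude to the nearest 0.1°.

From cos δ = sin φ₁ sin φ₂ + cos φ₁ cos φ₂ cos Δλ, the central angle is δ ≈ 1.060 rad (60.7°). The total great-circle distance is δ·R ≈ 1.060 × 3959 ≈ 4197 mi, so the target fraction is f = 1000/4197 ≈ 0.238.
Interpolate at f ≈ 0.238 with slerp weights a = sin((1−f)δ)/sin δ ≈ 0.828, b = sin(fδ)/sin δ ≈ 0.286.
p = a·p₁ + b·p₂ ≈ (0.056, 0.674, 0.737); φ = arcsin(p_z) ≈ 47.44°, λ = atan2(p_y, p_x) ≈ 85.25°.

≈ (47.4°N, 85.2°E)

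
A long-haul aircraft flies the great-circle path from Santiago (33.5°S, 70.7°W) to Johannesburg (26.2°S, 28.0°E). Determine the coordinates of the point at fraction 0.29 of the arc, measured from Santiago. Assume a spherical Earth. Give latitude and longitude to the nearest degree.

≈ 41°S, 42°W

Convert each endpoint to a unit vector on the sphere (x = cos φ cos λ, y = cos φ sin λ, z = sin φ).
The central angle between the endpoints is δ = arccos(p₁·p₂) ≈ 1.440 rad (82.5°).
Interpolate at f = 0.29 with slerp weights a = sin((1−f)δ)/sin δ ≈ 0.861, b = sin(fδ)/sin δ ≈ 0.409.
p = a·p₁ + b·p₂ ≈ (0.561, -0.505, -0.656); φ = arcsin(p_z) ≈ -40.97°, λ = atan2(p_y, p_x) ≈ -41.98°.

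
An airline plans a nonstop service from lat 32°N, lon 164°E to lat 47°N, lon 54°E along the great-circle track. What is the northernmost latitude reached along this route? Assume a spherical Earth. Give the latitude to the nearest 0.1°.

The great circle lies in the plane with unit normal n̂ = (p₁ × p₂)/|p₁ × p₂|.
Here n̂_z ≈ -0.554; the vertex latitude is φ_max = arccos|n̂_z| ≈ 56.4°.
Check via Clairaut: cos φ_max = |cos φ₁| · sin C = cos(32.0°)·sin(40.7°) ≈ 0.554, again giving ≈ 56.4°.

≈ 56.4°N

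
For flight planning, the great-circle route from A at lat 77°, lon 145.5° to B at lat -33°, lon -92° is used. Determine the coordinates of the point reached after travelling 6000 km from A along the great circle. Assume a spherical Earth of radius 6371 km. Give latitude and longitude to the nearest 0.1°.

≈ lat 40.4°, lon -110.1°

Convert each endpoint to a unit vector on the sphere (x = cos φ cos λ, y = cos φ sin λ, z = sin φ).
The central angle between the endpoints is δ = arccos(p₁·p₂) ≈ 2.255 rad (129.2°). The total great-circle distance is δ·R ≈ 2.255 × 6371 ≈ 14367 km, so the target fraction is f = 6000/14367 ≈ 0.418.
Interpolate at f ≈ 0.418 with slerp weights a = sin((1−f)δ)/sin δ ≈ 1.248, b = sin(fδ)/sin δ ≈ 1.043.
p = a·p₁ + b·p₂ ≈ (-0.262, -0.716, 0.648); φ = arcsin(p_z) ≈ 40.36°, λ = atan2(p_y, p_x) ≈ -110.10°.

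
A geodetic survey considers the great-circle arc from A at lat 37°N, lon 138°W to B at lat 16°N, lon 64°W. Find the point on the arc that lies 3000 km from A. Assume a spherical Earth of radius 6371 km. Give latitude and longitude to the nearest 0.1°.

Convert each endpoint to a unit vector on the sphere (x = cos φ cos λ, y = cos φ sin λ, z = sin φ).
The central angle between the endpoints is δ = arccos(p₁·p₂) ≈ 1.184 rad (67.8°). The total great-circle distance is δ·R ≈ 1.184 × 6371 ≈ 7541 km, so the target fraction is f = 3000/7541 ≈ 0.398.
Interpolate at f ≈ 0.398 with slerp weights a = sin((1−f)δ)/sin δ ≈ 0.706, b = sin(fδ)/sin δ ≈ 0.490.
p = a·p₁ + b·p₂ ≈ (-0.213, -0.801, 0.560); φ = arcsin(p_z) ≈ 34.06°, λ = atan2(p_y, p_x) ≈ -104.88°.

≈ lat 34.1°N, lon 104.9°W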